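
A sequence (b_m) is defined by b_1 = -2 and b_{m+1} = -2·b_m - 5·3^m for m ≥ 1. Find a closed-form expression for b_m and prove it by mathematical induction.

b_m = (-2)^(m - 1) - 3^m

Computing the first terms: b_1 = -2, b_2 = -11, b_3 = -23. This suggests b_m = (-2)^(m - 1) - 3^m.
For the base case m = 1: the formula gives -2 = -2 = b_1.
Inductive step: assume the claim holds for m = k, so b_k = (-2)^(k - 1) - 3^k.
Then b_{k+1} = -2·b_k - 5·3^k = -2·((-2)^(k - 1) - 3^k) - 5·3^k = (-2)^k - 3^(k + 1) = (-2)^((k+1) - 1) - 3^(k+1),
which is the claimed formula at m = k+1.
Hence, by induction on m, the claim holds for every m ≥ 1.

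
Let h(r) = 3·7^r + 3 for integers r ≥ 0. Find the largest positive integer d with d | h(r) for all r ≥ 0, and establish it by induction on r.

d = 6

Computing the first values: h(0) = 6 and h(1) = 24; gcd(6, 24) = 6, so d ≤ 6.
We prove 6 | 3·7^r + 3 for all r ≥ 0 by induction on r.
Base step (r = 0): h(0) = 6 = 6·(1), so 6 | h(0).
Suppose the result is true for r = k, i.e. 6 | h(k). Then
h(k+1) = 3·7^(k+1) + 3 = 7·(3·7^k + 3) - 18 = 7·h(k) - 18. The first term is divisible by 6 by the inductive hypothesis, and -18 is divisible by 6. Hence 6 | h(k+1).
By induction, the statement is established for all r ≥ 0.
Therefore the largest such d is 6.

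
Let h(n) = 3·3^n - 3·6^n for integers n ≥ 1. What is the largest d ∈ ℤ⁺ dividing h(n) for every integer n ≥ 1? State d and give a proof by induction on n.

Computing the first values: h(1) = -9 and h(2) = -81; gcd(-9, -81) = 9, so d ≤ 9.
We prove 9 | 3·3^n - 3·6^n for all n ≥ 1 by induction on n.
Base step (n = 1): h(1) = -9 = 9·(-1), so 9 | h(1).
Inductive step: suppose the statement holds for some p ≥ 1, i.e. 9 | h(p). Then
h(p+1) − 6·h(p) = (3·3^(p+1) - 3·6^(p+1)) − 6·(3·3^p - 3·6^p) = (3)·3^p·(3 − 6) = (-9)·3^p. Since 9 | h(p) by the inductive hypothesis, 9 | 6·h(p); and 9 | -9 since -9 = 9·-1. Therefore 9 | h(p+1).
By induction, the statement is established for all n ≥ 1.
Therefore the largest such d is 9.

d = 9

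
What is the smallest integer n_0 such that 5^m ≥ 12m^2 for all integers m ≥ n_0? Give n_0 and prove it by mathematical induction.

n_0 = 3

At m = 2: 25 < 48, so the inequality fails and n_0 ≥ 3. We prove 5^m ≥ 12m^2 for all m ≥ 3.
Base case (m = 3): 5^m = 125 and 12m^2 = 108, so 125 ≥ 108.
For the inductive step, assume it holds for an arbitrary p ≥ 3, so 5^p ≥ 12p^2.
Then 5^(p + 1) = 5·(5^p) ≥ 5·(12p^2).
Also, for p ≥ 3 we have 5·(12p^2) ≥ 12(p+1)^2, since 5 ≥ (1 + 1/p)^2 for all p ≥ 3.
Combining, 5^(p + 1) ≥ 12(p+1)^2.
Hence, by induction on m, the claim holds for every m ≥ 3.
Hence the smallest such n_0 is 3.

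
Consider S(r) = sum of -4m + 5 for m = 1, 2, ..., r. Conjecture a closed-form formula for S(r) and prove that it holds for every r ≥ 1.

We claim S(r) = -r(2r - 3) for all r ≥ 1.
For the base case r = 1: S(1) = 1, and the closed form gives 1. They agree.
Suppose the result is true for r = m, so S(m) = m(-2m + 3).
Then S(m+1) = S(m) + (-4m + 1) = (m(-2m + 3)) + (-4m + 1).
Simplifying, S(m+1) = -(m + 1)(2m - 1) = -(m+1)(2(m+1) - 3),
which is the closed form with r = m+1.
By induction, the statement is established for all r ≥ 1.

S(r) = -r(2r - 3)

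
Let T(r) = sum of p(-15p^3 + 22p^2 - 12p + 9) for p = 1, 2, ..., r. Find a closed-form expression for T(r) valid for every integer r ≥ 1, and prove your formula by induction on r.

T(r) = -r(r + 1)(3r^3 - r^2 - r - 3)

We claim T(r) = -r(r + 1)(3r^3 - r^2 - r - 3) for all r ≥ 1.
Base step (r = 1): T(1) = 4, and the closed form gives 4. They agree.
Suppose the result is true for r = p, so T(p) = p(-3p^4 - 2p^3 + 2p^2 + 4p + 3).
Then T(p+1) = T(p) + (-15p^4 - 38p^3 - 36p^2 - 9p + 4) = (p(-3p^4 - 2p^3 + 2p^2 + 4p + 3)) + (-15p^4 - 38p^3 - 36p^2 - 9p + 4).
Simplifying, T(p+1) = -(p + 1)(p + 2)(3p^3 + 8p^2 + 6p - 2) = -(p+1)((p+1) + 1)(3(p+1)^3 - (p+1)^2 - (p+1) - 3),
which is the closed form with r = p+1.
By induction, the statement is established for all r ≥ 1.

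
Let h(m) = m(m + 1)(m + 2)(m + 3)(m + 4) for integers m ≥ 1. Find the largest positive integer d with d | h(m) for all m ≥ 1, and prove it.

d = 120

Computing the first values: h(1) = 120 and h(2) = 720; gcd(120, 720) = 120, so d ≤ 120.
We prove 120 | m(m + 1)(m + 2)(m + 3)(m + 4) for all m ≥ 1 by induction on m.
Base case (m = 1): h(1) = 120 = 120·(1), so 120 | h(1).
Inductive step: assume the claim holds for m = k, i.e. 120 | h(k). Then
h(k+1) − h(k) = (k+1)·(k+2)·(k+3)·(k+4)·(k+5) − k·(k+1)·(k+2)·(k+3)·(k+4) = (k+1)·(k+2)·(k+3)·(k+4)·[(k+5) − k] = 5·(k+1)·(k+2)·(k+3)·(k+4). The product of 4 consecutive integers is divisible by (4)! = 24, so h(k+1) − h(k) is divisible by 5·24 = 120. By the inductive hypothesis 120 | h(k), hence 120 | h(k+1).
By induction, the statement is established for all m ≥ 1.
Therefore the largest such d is 120.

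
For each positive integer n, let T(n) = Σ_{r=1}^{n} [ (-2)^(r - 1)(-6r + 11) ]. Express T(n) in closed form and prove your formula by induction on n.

T(n) = (-2)^n(2n - 3) + 3

We claim T(n) = (-2)^n(2n - 3) + 3 for all n ≥ 1.
Base step (n = 1): T(1) = 5, and the closed form gives 5. They agree.
Inductive step: assume the claim holds for n = r, so T(r) = (-2)^r(2r - 3) + 3.
Then T(r+1) = T(r) + ((-2)^r(-6r + 5)) = ((-2)^r(2r - 3) + 3) + ((-2)^r(-6r + 5)).
Simplifying, T(r+1) = -(-2)^(r + 1) - (-2)^(r + 2)r + 3 = (-2)^(r+1)(2(r+1) - 3) + 3,
which is the closed form with n = r+1.
By the principle of mathematical induction, the result holds for all n ≥ 1.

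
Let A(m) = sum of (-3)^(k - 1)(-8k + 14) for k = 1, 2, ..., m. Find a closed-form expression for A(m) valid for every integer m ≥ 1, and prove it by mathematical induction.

We claim A(m) = (-3)^m(2m - 3) + 3 for all m ≥ 1.
For the base case m = 1: A(1) = 6, and the closed form gives 6. They agree.
Suppose the result is true for m = k, so A(k) = (-3)^k(2k - 3) + 3.
Then A(k+1) = A(k) + ((-3)^k(-8k + 6)) = ((-3)^k(2k - 3) + 3) + ((-3)^k(-8k + 6)).
Simplifying, A(k+1) = -6(-3)^k·k + 3(-3)^k + 3 = (-3)^(k+1)(2(k+1) - 3) + 3,
which is the closed form with m = k+1.
By the principle of mathematical induction, the result holds for all m ≥ 1.

A(m) = (-3)^m(2m - 3) + 3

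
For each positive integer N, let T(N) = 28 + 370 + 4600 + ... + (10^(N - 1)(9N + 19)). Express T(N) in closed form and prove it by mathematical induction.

T(N) = 10^N(N + 2) - 2

We claim T(N) = 10^N(N + 2) - 2 for all N ≥ 1.
When N = 1: T(1) = 28, and the closed form gives 28. They agree.
Suppose the result is true for N = r, so T(r) = 10^r(r + 2) - 2.
Then T(r+1) = T(r) + (10^r(9r + 28)) = (10^r(r + 2) - 2) + (10^r(9r + 28)).
Simplifying, T(r+1) = 10·10^r·r + 30·10^r - 2 = 10^(r+1)((r+1) + 2) - 2,
which is the closed form with N = r+1.
By induction, the statement is established for all N ≥ 1.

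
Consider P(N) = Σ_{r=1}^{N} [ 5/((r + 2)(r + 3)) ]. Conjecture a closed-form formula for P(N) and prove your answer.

P(N) = 5N/(3(N + 3))

We claim P(N) = 5N/(3(N + 3)) for all N ≥ 1.
Base case (N = 1): P(1) = 5/12, and the closed form gives 5/12. They agree.
For the inductive step, assume it holds for an arbitrary r ≥ 1, so P(r) = 5r/(3(r + 3)).
Then P(r+1) = P(r) + (5/((r + 3)(r + 4))) = (5r/(3(r + 3))) + (5/((r + 3)(r + 4))).
Simplifying, P(r+1) = 5(r + 1)/(3(r + 4)) = 5(r+1)/(3((r+1) + 3)),
which is the closed form with N = r+1.
By the principle of mathematical induction, the result holds for all N ≥ 1.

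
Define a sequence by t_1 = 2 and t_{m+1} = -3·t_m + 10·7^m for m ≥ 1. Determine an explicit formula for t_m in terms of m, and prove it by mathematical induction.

t_m = -5(-3)^(m - 1) + 7^m

Computing the first terms: t_1 = 2, t_2 = 64, t_3 = 298. This suggests t_m = -5(-3)^(m - 1) + 7^m.
For the base case m = 1: the formula gives 2 = 2 = t_1.
For the inductive step, assume it holds for an arbitrary j ≥ 1, so t_j = -5(-3)^(j - 1) + 7^j.
Then t_{j+1} = -3·t_j + 10·7^j = -3·(-5(-3)^(j - 1) + 7^j) + 10·7^j = -5(-3)^j + 7^(j + 1) = -5(-3)^((j+1) - 1) + 7^(j+1),
which is the claimed formula at m = j+1.
By the principle of mathematical induction, the result holds for all m ≥ 1.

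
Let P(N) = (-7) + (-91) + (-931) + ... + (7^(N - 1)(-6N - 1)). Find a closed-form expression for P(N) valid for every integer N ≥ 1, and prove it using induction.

We claim P(N) = -7^N·N for all N ≥ 1.
When N = 1: P(1) = -7, and the closed form gives -7. They agree.
Inductive step: assume the claim holds for N = r, so P(r) = -7^r·r.
Then P(r+1) = P(r) + (7^r(-6r - 7)) = (-7^r·r) + (7^r(-6r - 7)).
Simplifying, P(r+1) = 7^(r + 1)(-r - 1) = -7^(r+1)·(r+1),
which is the closed form with N = r+1.
Hence, by induction on N, the claim holds for every N ≥ 1.

P(N) = -7^N·N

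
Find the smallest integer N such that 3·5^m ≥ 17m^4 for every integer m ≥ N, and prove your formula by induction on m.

N = 6

At m = 5: 9375 < 10625, so the inequality fails and N ≥ 6. We prove 3·5^m ≥ 17m^4 for all m ≥ 6.
Base case (m = 6): 3·5^m = 46875 and 17m^4 = 22032, so 46875 ≥ 22032.
Suppose the result is true for m = r, so 3·5^r ≥ 17r^4.
Then 3·5^(r + 1) = 5·(3·5^r) ≥ 5·(17r^4).
Also, for r ≥ 6 we have 5·(17r^4) ≥ 17(r+1)^4, since 5 ≥ (1 + 1/r)^4 for all r ≥ 6.
Combining, 3·5^(r + 1) ≥ 17(r+1)^4.
By the principle of mathematical induction, the result holds for all m ≥ 6.
Hence the smallest such N is 6.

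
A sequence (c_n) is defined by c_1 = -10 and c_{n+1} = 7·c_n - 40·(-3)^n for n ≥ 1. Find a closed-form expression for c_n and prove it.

c_n = 4(-3)^n + 2·7^(n - 1)

Computing the first terms: c_1 = -10, c_2 = 50, c_3 = -10. This suggests c_n = 4(-3)^n + 2·7^(n - 1).
Base step (n = 1): the formula gives -10 = -10 = c_1.
Suppose the result is true for n = m, so c_m = 4(-3)^m + 2·7^(m - 1).
Then c_{m+1} = 7·c_m - 40·(-3)^m = 7·(4(-3)^m + 2·7^(m - 1)) - 40·(-3)^m = 4(-3)^(m + 1) + 2·7^m = 4(-3)^(m+1) + 2·7^((m+1) - 1),
which is the claimed formula at n = m+1.
By the principle of mathematical induction, the result holds for all n ≥ 1.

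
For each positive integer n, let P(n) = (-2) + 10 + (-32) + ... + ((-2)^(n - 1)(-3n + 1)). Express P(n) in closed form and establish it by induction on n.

We claim P(n) = (-2)^n·n for all n ≥ 1.
For the base case n = 1: P(1) = -2, and the closed form gives -2. They agree.
Inductive step: assume the claim holds for n = r, so P(r) = (-2)^r·r.
Then P(r+1) = P(r) + ((-2)^r(-3r - 2)) = ((-2)^r·r) + ((-2)^r(-3r - 2)).
Simplifying, P(r+1) = (-2)^(r + 1)(r + 1) = (-2)^(r+1)·(r+1),
which is the closed form with n = r+1.
Hence, by induction on n, the claim holds for every n ≥ 1.

P(n) = (-2)^n·n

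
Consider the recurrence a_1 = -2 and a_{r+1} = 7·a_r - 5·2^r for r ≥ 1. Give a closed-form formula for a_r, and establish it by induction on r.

Computing the first terms: a_1 = -2, a_2 = -24, a_3 = -188. This suggests a_r = 2^r - 4·7^(r - 1).
When r = 1: the formula gives -2 = -2 = a_1.
Inductive step: assume the claim holds for r = p, so a_p = 2^p - 4·7^(p - 1).
Then a_{p+1} = 7·a_p - 5·2^p = 7·(2^p - 4·7^(p - 1)) - 5·2^p = 2^(p + 1) - 4·7^p = 2^(p+1) - 4·7^((p+1) - 1),
which is the claimed formula at r = p+1.
By the principle of mathematical induction, the result holds for all r ≥ 1.

a_r = 2^r - 4·7^(r - 1)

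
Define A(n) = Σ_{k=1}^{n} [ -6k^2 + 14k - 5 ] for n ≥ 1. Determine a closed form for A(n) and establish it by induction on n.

A(n) = -n(2n^2 - 4n - 1)

We claim A(n) = -n(2n^2 - 4n - 1) for all n ≥ 1.
For the base case n = 1: A(1) = 3, and the closed form gives 3. They agree.
Inductive step: assume the claim holds for n = k, so A(k) = k(-2k^2 + 4k + 1).
Then A(k+1) = A(k) + (-6k^2 + 2k + 3) = (k(-2k^2 + 4k + 1)) + (-6k^2 + 2k + 3).
Simplifying, A(k+1) = -(k + 1)(2k^2 - 3) = -(k+1)(2(k+1)^2 - 4(k+1) - 1),
which is the closed form with n = k+1.
This completes the induction.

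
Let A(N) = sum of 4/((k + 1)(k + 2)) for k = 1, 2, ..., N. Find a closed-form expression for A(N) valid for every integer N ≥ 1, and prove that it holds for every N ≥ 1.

A(N) = 2N/(N + 2)

We claim A(N) = 2N/(N + 2) for all N ≥ 1.
Base case (N = 1): A(1) = 2/3, and the closed form gives 2/3. They agree.
Inductive step: assume the claim holds for N = k, so A(k) = 2k/(k + 2).
Then A(k+1) = A(k) + (4/((k + 2)(k + 3))) = (2k/(k + 2)) + (4/((k + 2)(k + 3))).
Simplifying, A(k+1) = 2(k + 1)/(k + 3) = 2(k+1)/((k+1) + 2),
which is the closed form with N = k+1.
This completes the induction.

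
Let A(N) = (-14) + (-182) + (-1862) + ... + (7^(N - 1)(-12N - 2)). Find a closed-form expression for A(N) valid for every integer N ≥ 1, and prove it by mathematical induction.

A(N) = -2·7^N·N

We claim A(N) = -2·7^N·N for all N ≥ 1.
Base case (N = 1): A(1) = -14, and the closed form gives -14. They agree.
Inductive step: assume the claim holds for N = m, so A(m) = -2·7^m·m.
Then A(m+1) = A(m) + (7^m(-12m - 14)) = (-2·7^m·m) + (7^m(-12m - 14)).
Simplifying, A(m+1) = 14·7^m(-m - 1) = -2·7^(m+1)·(m+1),
which is the closed form with N = m+1.
This completes the induction.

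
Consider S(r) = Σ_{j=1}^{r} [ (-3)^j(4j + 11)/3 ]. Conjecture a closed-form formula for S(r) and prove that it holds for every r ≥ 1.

We claim S(r) = (-3)^r(r + 3) - 3 for all r ≥ 1.
Base case (r = 1): S(1) = -15, and the closed form gives -15. They agree.
For the inductive step, assume it holds for an arbitrary j ≥ 1, so S(j) = (-3)^j(j + 3) - 3.
Then S(j+1) = S(j) + ((-3)^j(-4j - 15)) = ((-3)^j(j + 3) - 3) + ((-3)^j(-4j - 15)).
Simplifying, S(j+1) = -3(-3)^j·j - 12(-3)^j - 3 = (-3)^(j+1)((j+1) + 3) - 3,
which is the closed form with r = j+1.
This completes the induction.

S(r) = (-3)^r(r + 3) - 3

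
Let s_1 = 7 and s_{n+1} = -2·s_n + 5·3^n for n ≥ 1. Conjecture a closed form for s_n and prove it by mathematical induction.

Computing the first terms: s_1 = 7, s_2 = 1, s_3 = 43. This suggests s_n = (-2)^(n + 1) + 3^n.
For the base case n = 1: the formula gives 7 = 7 = s_1.
Inductive step: suppose the statement holds for some m ≥ 1, so s_m = (-2)^(m + 1) + 3^m.
Then s_{m+1} = -2·s_m + 5·3^m = -2·((-2)^(m + 1) + 3^m) + 5·3^m = (-2)^(m + 2) + 3^(m + 1) = (-2)^((m+1) + 1) + 3^(m+1),
which is the claimed formula at n = m+1.
By induction, the statement is established for all n ≥ 1.

s_n = (-2)^(n + 1) + 3^n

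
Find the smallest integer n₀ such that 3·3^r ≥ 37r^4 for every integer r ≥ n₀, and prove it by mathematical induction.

At r = 11: 531441 < 541717, so the inequality fails and n₀ ≥ 12. We prove 3·3^r ≥ 37r^4 for all r ≥ 12.
Base case (r = 12): 3·3^r = 1594323 and 37r^4 = 767232, so 1594323 ≥ 767232.
Inductive step: suppose the statement holds for some k ≥ 12, so 3·3^k ≥ 37k^4.
Then 3·3^(k + 1) = 3·(3·3^k) ≥ 3·(37k^4).
Also, for k ≥ 12 we have 3·(37k^4) ≥ 37(k+1)^4, since 3 ≥ (1 + 1/k)^4 for all k ≥ 12.
Combining, 3·3^(k + 1) ≥ 37(k+1)^4.
Hence, by induction on r, the claim holds for every r ≥ 12.
Hence the smallest such n₀ is 12.

n₀ = 12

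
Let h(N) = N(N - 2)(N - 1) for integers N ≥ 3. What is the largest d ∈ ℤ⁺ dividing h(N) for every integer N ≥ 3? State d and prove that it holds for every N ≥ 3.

Computing the first values: h(3) = 6 and h(4) = 24; gcd(6, 24) = 6, so d ≤ 6.
We prove 6 | N(N - 2)(N - 1) for all N ≥ 3 by induction on N.
When N = 3: h(3) = 6 = 6·(1), so 6 | h(3).
Inductive step: assume the claim holds for N = j, i.e. 6 | h(j). Then
h(j+1) − h(j) = (j-1)·j·(j+1) − (j-2)·(j-1)·j = (j-1)·j·[(j+1) − (j-2)] = 3·(j-1)·j. The product of 2 consecutive integers is divisible by (2)! = 2, so h(j+1) − h(j) is divisible by 3·2 = 6. By the inductive hypothesis 6 | h(j), hence 6 | h(j+1).
By the principle of mathematical induction, the result holds for all N ≥ 3.
Therefore the largest such d is 6.

d = 6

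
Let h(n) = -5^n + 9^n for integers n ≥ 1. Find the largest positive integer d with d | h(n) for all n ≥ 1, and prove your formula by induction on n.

Computing the first values: h(1) = 4 and h(2) = 56; gcd(4, 56) = 4, so d ≤ 4.
We prove 4 | -5^n + 9^n for all n ≥ 1 by induction on n.
When n = 1: h(1) = 4 = 4·(1), so 4 | h(1).
For the inductive step, assume it holds for an arbitrary k ≥ 1, i.e. 4 | h(k). Then
9^{k+1} − 5^{k+1} = 9·9^k − 5·5^k = 9·(9^k − 5^k) + (4)·5^k. The first term is divisible by 4 by the inductive hypothesis, and the second term (4)·5^k is divisible by 4 since 4 | 4. Hence 4 | h(k+1).
By the principle of mathematical induction, the result holds for all n ≥ 1.
Therefore the largest such d is 4.

d = 4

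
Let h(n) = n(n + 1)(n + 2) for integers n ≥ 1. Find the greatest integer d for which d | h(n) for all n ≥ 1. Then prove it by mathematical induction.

d = 6

Computing the first values: h(1) = 6 and h(2) = 24; gcd(6, 24) = 6, so d ≤ 6.
We prove 6 | n(n + 1)(n + 2) for all n ≥ 1 by induction on n.
Base step (n = 1): h(1) = 6 = 6·(1), so 6 | h(1).
Inductive step: assume the claim holds for n = r, i.e. 6 | h(r). Then
h(r+1) − h(r) = (r+1)·(r+2)·(r+3) − r·(r+1)·(r+2) = (r+1)·(r+2)·[(r+3) − r] = 3·(r+1)·(r+2). The product of 2 consecutive integers is divisible by (2)! = 2, so h(r+1) − h(r) is divisible by 3·2 = 6. By the inductive hypothesis 6 | h(r), hence 6 | h(r+1).
By the principle of mathematical induction, the result holds for all n ≥ 1.
Therefore the largest such d is 6.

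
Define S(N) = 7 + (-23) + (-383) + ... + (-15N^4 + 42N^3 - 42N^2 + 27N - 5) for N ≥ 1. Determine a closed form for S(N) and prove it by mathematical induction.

We claim S(N) = -N(3N^4 - 3N^3 - 2N^2 - 3N - 2) for all N ≥ 1.
Base case (N = 1): S(1) = 7, and the closed form gives 7. They agree.
For the inductive step, assume it holds for an arbitrary i ≥ 1, so S(i) = i(-3i^4 + 3i^3 + 2i^2 + 3i + 2).
Then S(i+1) = S(i) + (-15i^4 - 18i^3 - 6i^2 + 9i + 7) = (i(-3i^4 + 3i^3 + 2i^2 + 3i + 2)) + (-15i^4 - 18i^3 - 6i^2 + 9i + 7).
Simplifying, S(i+1) = -(i + 1)(3i^4 + 9i^3 + 7i^2 - 4i - 7) = -(i+1)(3(i+1)^4 - 3(i+1)^3 - 2(i+1)^2 - 3(i+1) - 2),
which is the closed form with N = i+1.
By induction, the statement is established for all N ≥ 1.

S(N) = -N(3N^4 - 3N^3 - 2N^2 - 3N - 2)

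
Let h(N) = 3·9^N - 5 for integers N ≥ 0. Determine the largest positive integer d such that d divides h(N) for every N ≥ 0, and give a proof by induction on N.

d = 2

Computing the first values: h(0) = -2 and h(1) = 22; gcd(-2, 22) = 2, so d ≤ 2.
We prove 2 | 3·9^N - 5 for all N ≥ 0 by induction on N.
Base step (N = 0): h(0) = -2 = 2·(-1), so 2 | h(0).
For the inductive step, assume it holds for an arbitrary i ≥ 0, i.e. 2 | h(i). Then
h(i+1) = 3·9^(i+1) - 5 = 9·(3·9^i - 5) + 40 = 9·h(i) + 40. The first term is divisible by 2 by the inductive hypothesis, and 40 is divisible by 2. Hence 2 | h(i+1).
Hence, by induction on N, the claim holds for every N ≥ 0.
Therefore the largest such d is 2.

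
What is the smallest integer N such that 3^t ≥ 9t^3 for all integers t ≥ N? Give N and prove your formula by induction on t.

N = 8

At t = 7: 2187 < 3087, so the inequality fails and N ≥ 8. We prove 3^t ≥ 9t^3 for all t ≥ 8.
Base step (t = 8): 3^t = 6561 and 9t^3 = 4608, so 6561 ≥ 4608.
For the inductive step, assume it holds for an arbitrary r ≥ 8, so 3^r ≥ 9r^3.
Then 3^(r + 1) = 3·(3^r) ≥ 3·(9r^3).
Also, for r ≥ 8 we have 3·(9r^3) ≥ 9(r+1)^3, since 3 ≥ (1 + 1/r)^3 for all r ≥ 8.
Combining, 3^(r + 1) ≥ 9(r+1)^3.
This completes the induction.
Hence the smallest such N is 8.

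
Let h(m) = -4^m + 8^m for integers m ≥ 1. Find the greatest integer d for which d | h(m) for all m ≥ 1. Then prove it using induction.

Computing the first values: h(1) = 4 and h(2) = 48; gcd(4, 48) = 4, so d ≤ 4.
We prove 4 | -4^m + 8^m for all m ≥ 1 by induction on m.
Base step (m = 1): h(1) = 4 = 4·(1), so 4 | h(1).
For the inductive step, assume it holds for an arbitrary p ≥ 1, i.e. 4 | h(p). Then
8^{p+1} − 4^{p+1} = 8·8^p − 4·4^p = 8·(8^p − 4^p) + (4)·4^p. The first term is divisible by 4 by the inductive hypothesis, and the second term (4)·4^p is divisible by 4 since 4 | 4. Hence 4 | h(p+1).
By the principle of mathematical induction, the result holds for all m ≥ 1.
Therefore the largest such d is 4.

d = 4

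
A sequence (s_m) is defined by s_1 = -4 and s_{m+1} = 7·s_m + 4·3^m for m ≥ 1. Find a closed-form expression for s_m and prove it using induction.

s_m = -3^m - 7^(m - 1)

Computing the first terms: s_1 = -4, s_2 = -16, s_3 = -76. This suggests s_m = -3^m - 7^(m - 1).
When m = 1: the formula gives -4 = -4 = s_1.
For the inductive step, assume it holds for an arbitrary j ≥ 1, so s_j = -3^j - 7^(j - 1).
Then s_{j+1} = 7·s_j + 4·3^j = 7·(-3^j - 7^(j - 1)) + 4·3^j = -3^(j + 1) - 7^j = -3^(j+1) - 7^((j+1) - 1),
which is the claimed formula at m = j+1.
By induction, the statement is established for all m ≥ 1.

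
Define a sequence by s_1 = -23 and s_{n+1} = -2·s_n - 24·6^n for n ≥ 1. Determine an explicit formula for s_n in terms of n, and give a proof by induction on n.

s_n = -5(-2)^(n - 1) - 3·6^n

Computing the first terms: s_1 = -23, s_2 = -98, s_3 = -668. This suggests s_n = -5(-2)^(n - 1) - 3·6^n.
Base step (n = 1): the formula gives -23 = -23 = s_1.
Suppose the result is true for n = j, so s_j = -5(-2)^(j - 1) - 3·6^j.
Then s_{j+1} = -2·s_j - 24·6^j = -2·(-5(-2)^(j - 1) - 3·6^j) - 24·6^j = -5(-2)^j - 3·6^(j + 1) = -5(-2)^((j+1) - 1) - 3·6^(j+1),
which is the claimed formula at n = j+1.
By induction, the statement is established for all n ≥ 1.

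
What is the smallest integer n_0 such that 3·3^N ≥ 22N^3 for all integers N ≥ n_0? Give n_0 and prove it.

At N = 7: 6561 < 7546, so the inequality fails and n_0 ≥ 8. We prove 3·3^N ≥ 22N^3 for all N ≥ 8.
Base case (N = 8): 3·3^N = 19683 and 22N^3 = 11264, so 19683 ≥ 11264.
Inductive step: assume the claim holds for N = k, so 3·3^k ≥ 22k^3.
Then 3·3^(k + 1) = 3·(3·3^k) ≥ 3·(22k^3).
Also, for k ≥ 8 we have 3·(22k^3) ≥ 22(k+1)^3, since 3 ≥ (1 + 1/k)^3 for all k ≥ 8.
Combining, 3·3^(k + 1) ≥ 22(k+1)^3.
By induction, the statement is established for all N ≥ 8.
Hence the smallest such n_0 is 8.

n_0 = 8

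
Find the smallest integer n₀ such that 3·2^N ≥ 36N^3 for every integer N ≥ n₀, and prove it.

n₀ = 16

At N = 15: 98304 < 121500, so the inequality fails and n₀ ≥ 16. We prove 3·2^N ≥ 36N^3 for all N ≥ 16.
When N = 16: 3·2^N = 196608 and 36N^3 = 147456, so 196608 ≥ 147456.
Inductive step: assume the claim holds for N = r, so 3·2^r ≥ 36r^3.
Then 3·2^(r + 1) = 2·(3·2^r) ≥ 2·(36r^3).
Also, for r ≥ 16 we have 2·(36r^3) ≥ 36(r+1)^3, since 2 ≥ (1 + 1/r)^3 for all r ≥ 16.
Combining, 3·2^(r + 1) ≥ 36(r+1)^3.
By induction, the statement is established for all N ≥ 16.
Hence the smallest such n₀ is 16.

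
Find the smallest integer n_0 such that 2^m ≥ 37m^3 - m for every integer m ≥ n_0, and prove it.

n_0 = 18

At m = 17: 131072 < 181764, so the inequality fails and n_0 ≥ 18. We prove 2^m ≥ 37m^3 - m for all m ≥ 18.
For the base case m = 18: 2^m = 262144 and 37m^3 - m = 215766, so 262144 ≥ 215766.
Inductive step: assume the claim holds for m = p, so 2^p ≥ 37p^3 - p.
Then 2^(p + 1) = 2·(2^p) ≥ 2·(37p^3 - p).
Also, for p ≥ 18 we have 2·(37p^3 - p) ≥ 37(p+1)^3 - (p+1), since 2·(37p^3 - p) − (37(p+1)^3 - (p+1)) = 37p^3 - 111p^2 - 112p - 36, which is nonnegative for all p ≥ 18.
Combining, 2^(p + 1) ≥ 37(p+1)^3 - (p+1).
Hence, by induction on m, the claim holds for every m ≥ 18.
Hence the smallest such n_0 is 18.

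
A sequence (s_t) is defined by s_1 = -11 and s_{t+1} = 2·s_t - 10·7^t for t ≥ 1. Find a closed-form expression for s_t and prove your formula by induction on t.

Computing the first terms: s_1 = -11, s_2 = -92, s_3 = -674. This suggests s_t = 3·2^(t - 1) - 2·7^t.
Base case (t = 1): the formula gives -11 = -11 = s_1.
Inductive step: suppose the statement holds for some m ≥ 1, so s_m = 3·2^(m - 1) - 2·7^m.
Then s_{m+1} = 2·s_m - 10·7^m = 2·(3·2^(m - 1) - 2·7^m) - 10·7^m = 3·2^m - 2·7^(m + 1) = 3·2^((m+1) - 1) - 2·7^(m+1),
which is the claimed formula at t = m+1.
This completes the induction.

s_t = 3·2^(t - 1) - 2·7^t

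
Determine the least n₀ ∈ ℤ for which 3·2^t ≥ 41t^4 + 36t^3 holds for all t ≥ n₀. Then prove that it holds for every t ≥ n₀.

At t = 21: 6291456 < 8307117, so the inequality fails and n₀ ≥ 22. We prove 3·2^t ≥ 41t^4 + 36t^3 for all t ≥ 22.
Base step (t = 22): 3·2^t = 12582912 and 41t^4 + 36t^3 = 9987824, so 12582912 ≥ 9987824.
Suppose the result is true for t = p, so 3·2^p ≥ 41p^4 + 36p^3.
Then 3·2^(p + 1) = 2·(3·2^p) ≥ 2·(41p^4 + 36p^3).
Also, for p ≥ 22 we have 2·(41p^4 + 36p^3) ≥ 41(p+1)^4 + 36(p+1)^3, since 2·(41p^4 + 36p^3) − (41(p+1)^4 + 36(p+1)^3) = 41p^4 - 128p^3 - 354p^2 - 272p - 77, which is nonnegative for all p ≥ 22.
Combining, 3·2^(p + 1) ≥ 41(p+1)^4 + 36(p+1)^3.
By induction, the statement is established for all t ≥ 22.
Hence the smallest such n₀ is 22.

n₀ = 22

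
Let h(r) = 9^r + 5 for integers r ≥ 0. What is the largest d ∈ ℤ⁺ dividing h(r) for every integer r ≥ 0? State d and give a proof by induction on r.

d = 2

Computing the first values: h(0) = 6 and h(1) = 14; gcd(6, 14) = 2, so d ≤ 2.
We prove 2 | 9^r + 5 for all r ≥ 0 by induction on r.
Base case (r = 0): h(0) = 6 = 2·(3), so 2 | h(0).
Suppose the result is true for r = i, i.e. 2 | h(i). Then
h(i+1) = 9^(i+1) + 5 = 9·(9^i + 5) - 40 = 9·h(i) - 40. The first term is divisible by 2 by the inductive hypothesis, and -40 is divisible by 2. Hence 2 | h(i+1).
By induction, the statement is established for all r ≥ 0.
Therefore the largest such d is 2.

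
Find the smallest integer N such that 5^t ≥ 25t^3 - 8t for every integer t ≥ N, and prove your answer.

N = 5

At t = 4: 625 < 1568, so the inequality fails and N ≥ 5. We prove 5^t ≥ 25t^3 - 8t for all t ≥ 5.
When t = 5: 5^t = 3125 and 25t^3 - 8t = 3085, so 3125 ≥ 3085.
For the inductive step, assume it holds for an arbitrary j ≥ 5, so 5^j ≥ 25j^3 - 8j.
Then 5^(j + 1) = 5·(5^j) ≥ 5·(25j^3 - 8j).
Also, for j ≥ 5 we have 5·(25j^3 - 8j) ≥ 25(j+1)^3 - 8(j+1), since 5·(25j^3 - 8j) − (25(j+1)^3 - 8(j+1)) = 100j^3 - 75j^2 - 107j - 17, which is nonnegative for all j ≥ 5.
Combining, 5^(j + 1) ≥ 25(j+1)^3 - 8(j+1).
By the principle of mathematical induction, the result holds for all t ≥ 5.
Hence the smallest such N is 5.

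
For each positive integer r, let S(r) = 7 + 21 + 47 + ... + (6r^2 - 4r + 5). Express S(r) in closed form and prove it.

We claim S(r) = r(2r^2 + r + 4) for all r ≥ 1.
When r = 1: S(1) = 7, and the closed form gives 7. They agree.
Inductive step: suppose the statement holds for some p ≥ 1, so S(p) = p(2p^2 + p + 4).
Then S(p+1) = S(p) + (6p^2 + 8p + 7) = (p(2p^2 + p + 4)) + (6p^2 + 8p + 7).
Simplifying, S(p+1) = (p + 1)(2p^2 + 5p + 7) = (p+1)(2(p+1)^2 + (p+1) + 4),
which is the closed form with r = p+1.
Hence, by induction on r, the claim holds for every r ≥ 1.

S(r) = r(2r^2 + r + 4)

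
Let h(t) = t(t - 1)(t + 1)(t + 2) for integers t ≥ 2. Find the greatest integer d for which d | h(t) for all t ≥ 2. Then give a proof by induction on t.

d = 24

Computing the first values: h(2) = 24 and h(3) = 120; gcd(24, 120) = 24, so d ≤ 24.
We prove 24 | t(t - 1)(t + 1)(t + 2) for all t ≥ 2 by induction on t.
Base step (t = 2): h(2) = 24 = 24·(1), so 24 | h(2).
Inductive step: assume the claim holds for t = m, i.e. 24 | h(m). Then
h(m+1) − h(m) = m·(m+1)·(m+2)·(m+3) − (m-1)·m·(m+1)·(m+2) = m·(m+1)·(m+2)·[(m+3) − (m-1)] = 4·m·(m+1)·(m+2). The product of 3 consecutive integers is divisible by (3)! = 6, so h(m+1) − h(m) is divisible by 4·6 = 24. By the inductive hypothesis 24 | h(m), hence 24 | h(m+1).
This completes the induction.
Therefore the largest such d is 24.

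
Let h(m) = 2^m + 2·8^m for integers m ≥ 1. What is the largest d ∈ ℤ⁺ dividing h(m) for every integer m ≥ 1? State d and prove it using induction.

Computing the first values: h(1) = 18 and h(2) = 132; gcd(18, 132) = 6, so d ≤ 6.
We prove 6 | 2^m + 2·8^m for all m ≥ 1 by induction on m.
Base case (m = 1): h(1) = 18 = 6·(3), so 6 | h(1).
For the inductive step, assume it holds for an arbitrary j ≥ 1, i.e. 6 | h(j). Then
h(j+1) − 8·h(j) = (2^(j+1) + 2·8^(j+1)) − 8·(2^j + 2·8^j) = (1)·2^j·(2 − 8) = (-6)·2^j. Since 6 | h(j) by the inductive hypothesis, 6 | 8·h(j); and 6 | -6 since -6 = 6·-1. Therefore 6 | h(j+1).
By induction, the statement is established for all m ≥ 1.
Therefore the largest such d is 6.

d = 6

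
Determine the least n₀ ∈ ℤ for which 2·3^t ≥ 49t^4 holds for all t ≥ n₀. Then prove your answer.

At t = 11: 354294 < 717409, so the inequality fails and n₀ ≥ 12. We prove 2·3^t ≥ 49t^4 for all t ≥ 12.
Base case (t = 12): 2·3^t = 1062882 and 49t^4 = 1016064, so 1062882 ≥ 1016064.
Suppose the result is true for t = m, so 2·3^m ≥ 49m^4.
Then 2·3^(m + 1) = 3·(2·3^m) ≥ 3·(49m^4).
Also, for m ≥ 12 we have 3·(49m^4) ≥ 49(m+1)^4, since 3 ≥ (1 + 1/m)^4 for all m ≥ 12.
Combining, 2·3^(m + 1) ≥ 49(m+1)^4.
This completes the induction.
Hence the smallest such n₀ is 12.

n₀ = 12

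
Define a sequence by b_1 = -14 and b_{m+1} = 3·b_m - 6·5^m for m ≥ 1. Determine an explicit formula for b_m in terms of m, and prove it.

b_m = 3^(m - 1) - 3·5^m

Computing the first terms: b_1 = -14, b_2 = -72, b_3 = -366. This suggests b_m = 3^(m - 1) - 3·5^m.
When m = 1: the formula gives -14 = -14 = b_1.
Inductive step: suppose the statement holds for some k ≥ 1, so b_k = 3^(k - 1) - 3·5^k.
Then b_{k+1} = 3·b_k - 6·5^k = 3·(3^(k - 1) - 3·5^k) - 6·5^k = 3^k - 3·5^(k + 1) = 3^((k+1) - 1) - 3·5^(k+1),
which is the claimed formula at m = k+1.
This completes the induction.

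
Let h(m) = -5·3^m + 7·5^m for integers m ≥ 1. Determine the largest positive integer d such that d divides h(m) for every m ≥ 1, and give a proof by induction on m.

d = 10

Computing the first values: h(1) = 20 and h(2) = 130; gcd(20, 130) = 10, so d ≤ 10.
We prove 10 | -5·3^m + 7·5^m for all m ≥ 1 by induction on m.
Base case (m = 1): h(1) = 20 = 10·(2), so 10 | h(1).
For the inductive step, assume it holds for an arbitrary i ≥ 1, i.e. 10 | h(i). Then
h(i+1) − 5·h(i) = (-5·3^(i+1) + 7·5^(i+1)) − 5·(-5·3^i + 7·5^i) = (-5)·3^i·(3 − 5) = (10)·3^i. Since 10 | h(i) by the inductive hypothesis, 10 | 5·h(i); and 10 | 10 since 10 = 10·1. Therefore 10 | h(i+1).
This completes the induction.
Therefore the largest such d is 10.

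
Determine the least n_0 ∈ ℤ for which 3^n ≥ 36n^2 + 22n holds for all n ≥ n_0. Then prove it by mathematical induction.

n_0 = 7

At n = 6: 729 < 1428, so the inequality fails and n_0 ≥ 7. We prove 3^n ≥ 36n^2 + 22n for all n ≥ 7.
When n = 7: 3^n = 2187 and 36n^2 + 22n = 1918, so 2187 ≥ 1918.
For the inductive step, assume it holds for an arbitrary j ≥ 7, so 3^j ≥ 36j^2 + 22j.
Then 3^(j + 1) = 3·(3^j) ≥ 3·(36j^2 + 22j).
Also, for j ≥ 7 we have 3·(36j^2 + 22j) ≥ 36(j+1)^2 + 22(j+1), since 3·(36j^2 + 22j) − (36(j+1)^2 + 22(j+1)) = 72j^2 - 28j - 58, which is nonnegative for all j ≥ 7.
Combining, 3^(j + 1) ≥ 36(j+1)^2 + 22(j+1).
By induction, the statement is established for all n ≥ 7.
Hence the smallest such n_0 is 7.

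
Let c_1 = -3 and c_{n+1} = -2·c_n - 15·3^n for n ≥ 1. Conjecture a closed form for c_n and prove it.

Computing the first terms: c_1 = -3, c_2 = -39, c_3 = -57. This suggests c_n = -3(-2)^n - 3^(n + 1).
Base step (n = 1): the formula gives -3 = -3 = c_1.
Suppose the result is true for n = m, so c_m = -3(-2)^m - 3^(m + 1).
Then c_{m+1} = -2·c_m - 15·3^m = -2·(-3(-2)^m - 3^(m + 1)) - 15·3^m = -3(-2)^(m + 1) - 3^(m + 2) = -3(-2)^(m+1) - 3^((m+1) + 1),
which is the claimed formula at n = m+1.
By induction, the statement is established for all n ≥ 1.

c_n = -3(-2)^n - 3^(n + 1)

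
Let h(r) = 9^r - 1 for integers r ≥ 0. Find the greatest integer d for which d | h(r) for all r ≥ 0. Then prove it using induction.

d = 8

Computing the first values: h(0) = 0 and h(1) = 8; gcd(0, 8) = 8, so d ≤ 8.
We prove 8 | 9^r - 1 for all r ≥ 0 by induction on r.
Base case (r = 0): h(0) = 0 = 8·(0), so 8 | h(0).
Suppose the result is true for r = m, i.e. 8 | h(m). Then
h(m+1) = 9^(m+1) - 1 = 9·(9^m - 1) + 8 = 9·h(m) + 8. The first term is divisible by 8 by the inductive hypothesis, and 8 is divisible by 8. Hence 8 | h(m+1).
This completes the induction.
Therefore the largest such d is 8.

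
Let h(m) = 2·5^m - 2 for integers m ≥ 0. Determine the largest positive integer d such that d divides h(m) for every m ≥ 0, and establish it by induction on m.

d = 8

Computing the first values: h(0) = 0 and h(1) = 8; gcd(0, 8) = 8, so d ≤ 8.
We prove 8 | 2·5^m - 2 for all m ≥ 0 by induction on m.
Base case (m = 0): h(0) = 0 = 8·(0), so 8 | h(0).
Suppose the result is true for m = i, i.e. 8 | h(i). Then
h(i+1) = 2·5^(i+1) - 2 = 5·(2·5^i - 2) + 8 = 5·h(i) + 8. The first term is divisible by 8 by the inductive hypothesis, and 8 is divisible by 8. Hence 8 | h(i+1).
Hence, by induction on m, the claim holds for every m ≥ 0.
Therefore the largest such d is 8.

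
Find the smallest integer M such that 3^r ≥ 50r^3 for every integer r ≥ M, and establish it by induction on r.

M = 10

At r = 9: 19683 < 36450, so the inequality fails and M ≥ 10. We prove 3^r ≥ 50r^3 for all r ≥ 10.
For the base case r = 10: 3^r = 59049 and 50r^3 = 50000, so 59049 ≥ 50000.
Inductive step: assume the claim holds for r = j, so 3^j ≥ 50j^3.
Then 3^(j + 1) = 3·(3^j) ≥ 3·(50j^3).
Also, for j ≥ 10 we have 3·(50j^3) ≥ 50(j+1)^3, since 3 ≥ (1 + 1/j)^3 for all j ≥ 10.
Combining, 3^(j + 1) ≥ 50(j+1)^3.
This completes the induction.
Hence the smallest such M is 10.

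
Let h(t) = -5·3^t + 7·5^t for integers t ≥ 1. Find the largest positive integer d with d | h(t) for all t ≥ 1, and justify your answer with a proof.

d = 10

Computing the first values: h(1) = 20 and h(2) = 130; gcd(20, 130) = 10, so d ≤ 10.
We prove 10 | -5·3^t + 7·5^t for all t ≥ 1 by induction on t.
Base case (t = 1): h(1) = 20 = 10·(2), so 10 | h(1).
For the inductive step, assume it holds for an arbitrary i ≥ 1, i.e. 10 | h(i). Then
h(i+1) − 5·h(i) = (-5·3^(i+1) + 7·5^(i+1)) − 5·(-5·3^i + 7·5^i) = (-5)·3^i·(3 − 5) = (10)·3^i. Since 10 | h(i) by the inductive hypothesis, 10 | 5·h(i); and 10 | 10 since 10 = 10·1. Therefore 10 | h(i+1).
Hence, by induction on t, the claim holds for every t ≥ 1.
Therefore the largest such d is 10.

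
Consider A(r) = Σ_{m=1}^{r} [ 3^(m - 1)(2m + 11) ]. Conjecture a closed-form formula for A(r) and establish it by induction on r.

A(r) = 3^r(r + 5) - 5

We claim A(r) = 3^r(r + 5) - 5 for all r ≥ 1.
Base step (r = 1): A(1) = 13, and the closed form gives 13. They agree.
Suppose the result is true for r = m, so A(m) = 3^m(m + 5) - 5.
Then A(m+1) = A(m) + (3^m(2m + 13)) = (3^m(m + 5) - 5) + (3^m(2m + 13)).
Simplifying, A(m+1) = 3·3^m·m + 18·3^m - 5 = 3^(m+1)((m+1) + 5) - 5,
which is the closed form with r = m+1.
By the principle of mathematical induction, the result holds for all r ≥ 1.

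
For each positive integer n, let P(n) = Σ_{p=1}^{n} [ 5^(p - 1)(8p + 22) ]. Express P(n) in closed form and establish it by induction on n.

P(n) = 5^n(2n + 5) - 5

We claim P(n) = 5^n(2n + 5) - 5 for all n ≥ 1.
When n = 1: P(1) = 30, and the closed form gives 30. They agree.
For the inductive step, assume it holds for an arbitrary p ≥ 1, so P(p) = 5^p(2p + 5) - 5.
Then P(p+1) = P(p) + (5^p(8p + 30)) = (5^p(2p + 5) - 5) + (5^p(8p + 30)).
Simplifying, P(p+1) = 10·5^p·p + 35·5^p - 5 = 5^(p+1)(2(p+1) + 5) - 5,
which is the closed form with n = p+1.
Hence, by induction on n, the claim holds for every n ≥ 1.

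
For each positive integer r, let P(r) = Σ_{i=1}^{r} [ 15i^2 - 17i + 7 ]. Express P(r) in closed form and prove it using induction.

We claim P(r) = r(5r^2 - r + 1) for all r ≥ 1.
For the base case r = 1: P(1) = 5, and the closed form gives 5. They agree.
Suppose the result is true for r = i, so P(i) = i(5i^2 - i + 1).
Then P(i+1) = P(i) + (15i^2 + 13i + 5) = (i(5i^2 - i + 1)) + (15i^2 + 13i + 5).
Simplifying, P(i+1) = (i + 1)(5i^2 + 9i + 5) = (i+1)(5(i+1)^2 - (i+1) + 1),
which is the closed form with r = i+1.
Hence, by induction on r, the claim holds for every r ≥ 1.

P(r) = r(5r^2 - r + 1)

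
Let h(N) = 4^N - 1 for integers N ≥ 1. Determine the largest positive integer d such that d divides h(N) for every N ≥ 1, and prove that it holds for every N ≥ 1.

d = 3

Computing the first values: h(1) = 3 and h(2) = 15; gcd(3, 15) = 3, so d ≤ 3.
We prove 3 | 4^N - 1 for all N ≥ 1 by induction on N.
When N = 1: h(1) = 3 = 3·(1), so 3 | h(1).
Suppose the result is true for N = i, i.e. 3 | h(i). Then
4^{i+1} − 1^{i+1} = 4·4^i − 1·1^i = 4·(4^i − 1^i) + (3)·1^i. The first term is divisible by 3 by the inductive hypothesis, and the second term (3)·1^i is divisible by 3 since 3 | 3. Hence 3 | h(i+1).
Hence, by induction on N, the claim holds for every N ≥ 1.
Therefore the largest such d is 3.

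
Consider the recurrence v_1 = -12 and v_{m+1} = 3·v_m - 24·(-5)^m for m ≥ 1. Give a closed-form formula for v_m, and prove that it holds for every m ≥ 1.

Computing the first terms: v_1 = -12, v_2 = 84, v_3 = -348. This suggests v_m = 3(-5)^m + 3^m.
Base step (m = 1): the formula gives -12 = -12 = v_1.
Inductive step: assume the claim holds for m = k, so v_k = 3(-5)^k + 3^k.
Then v_{k+1} = 3·v_k - 24·(-5)^k = 3·(3(-5)^k + 3^k) - 24·(-5)^k = 3(-5)^(k + 1) + 3^(k + 1),
which is the claimed formula at m = k+1.
By induction, the statement is established for all m ≥ 1.

v_m = 3(-5)^m + 3^m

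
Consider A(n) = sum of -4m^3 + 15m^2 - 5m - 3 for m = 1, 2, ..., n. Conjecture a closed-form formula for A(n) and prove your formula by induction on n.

A(n) = -n(n^3 - 3n^2 - 4n + 3)

We claim A(n) = -n(n^3 - 3n^2 - 4n + 3) for all n ≥ 1.
When n = 1: A(1) = 3, and the closed form gives 3. They agree.
Suppose the result is true for n = m, so A(m) = m(-m^3 + 3m^2 + 4m - 3).
Then A(m+1) = A(m) + (-4m^3 + 3m^2 + 13m + 3) = (m(-m^3 + 3m^2 + 4m - 3)) + (-4m^3 + 3m^2 + 13m + 3).
Simplifying, A(m+1) = -(m + 1)(m^3 - 7m - 3) = -(m+1)((m+1)^3 - 3(m+1)^2 - 4(m+1) + 3),
which is the closed form with n = m+1.
By the principle of mathematical induction, the result holds for all n ≥ 1.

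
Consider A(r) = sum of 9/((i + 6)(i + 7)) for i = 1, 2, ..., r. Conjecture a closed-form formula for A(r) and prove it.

A(r) = 9r/(7(r + 7))

We claim A(r) = 9r/(7(r + 7)) for all r ≥ 1.
For the base case r = 1: A(1) = 9/56, and the closed form gives 9/56. They agree.
Inductive step: assume the claim holds for r = i, so A(i) = 9i/(7(i + 7)).
Then A(i+1) = A(i) + (9/((i + 7)(i + 8))) = (9i/(7(i + 7))) + (9/((i + 7)(i + 8))).
Simplifying, A(i+1) = 9(i + 1)/(7(i + 8)) = 9(i+1)/(7((i+1) + 7)),
which is the closed form with r = i+1.
This completes the induction.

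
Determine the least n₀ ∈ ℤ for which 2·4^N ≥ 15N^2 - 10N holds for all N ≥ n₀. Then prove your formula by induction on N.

n₀ = 3

At N = 2: 32 < 40, so the inequality fails and n₀ ≥ 3. We prove 2·4^N ≥ 15N^2 - 10N for all N ≥ 3.
For the base case N = 3: 2·4^N = 128 and 15N^2 - 10N = 105, so 128 ≥ 105.
Suppose the result is true for N = k, so 2·4^k ≥ 15k^2 - 10k.
Then 2·4^(k + 1) = 4·(2·4^k) ≥ 4·(15k^2 - 10k).
Also, for k ≥ 3 we have 4·(15k^2 - 10k) ≥ 15(k+1)^2 - 10(k+1), since 4·(15k^2 - 10k) − (15(k+1)^2 - 10(k+1)) = 45k^2 - 60k - 5, which is nonnegative for all k ≥ 3.
Combining, 2·4^(k + 1) ≥ 15(k+1)^2 - 10(k+1).
By induction, the statement is established for all N ≥ 3.
Hence the smallest such n₀ is 3.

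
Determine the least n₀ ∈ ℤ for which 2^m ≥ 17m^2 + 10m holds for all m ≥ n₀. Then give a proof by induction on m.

n₀ = 12

At m = 11: 2048 < 2167, so the inequality fails and n₀ ≥ 12. We prove 2^m ≥ 17m^2 + 10m for all m ≥ 12.
When m = 12: 2^m = 4096 and 17m^2 + 10m = 2568, so 4096 ≥ 2568.
Inductive step: assume the claim holds for m = r, so 2^r ≥ 17r^2 + 10r.
Then 2^(r + 1) = 2·(2^r) ≥ 2·(17r^2 + 10r).
Also, for r ≥ 12 we have 2·(17r^2 + 10r) ≥ 17(r+1)^2 + 10(r+1), since 2·(17r^2 + 10r) − (17(r+1)^2 + 10(r+1)) = 17r^2 - 24r - 27, which is nonnegative for all r ≥ 12.
Combining, 2^(r + 1) ≥ 17(r+1)^2 + 10(r+1).
Hence, by induction on m, the claim holds for every m ≥ 12.
Hence the smallest such n₀ is 12.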